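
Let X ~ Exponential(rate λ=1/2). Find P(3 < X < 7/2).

P(3 < X < 7/2) = ∫_{3}^{7/2} f(x) dx
where f(x) = \frac{e^{- \frac{x}{2}}}{2}
= - \frac{1}{e^{\frac{7}{4}}} + e^{- \frac{3}{2}}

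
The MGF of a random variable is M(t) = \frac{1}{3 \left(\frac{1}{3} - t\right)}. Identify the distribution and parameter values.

The MGF M(t) = \frac{1}{3 \left(\frac{1}{3} - t\right)} is the standard form for the Exponential distribution.
Comparing with the known MGF formula identifies: Exponential(rate λ=1/3)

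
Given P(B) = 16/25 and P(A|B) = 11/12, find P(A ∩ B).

By definition, P(A|B) = P(A ∩ B) / P(B)
So P(A ∩ B) = P(A|B) × P(B)
= 11/12 × 16/25
= 44/75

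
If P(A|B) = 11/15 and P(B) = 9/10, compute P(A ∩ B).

By definition, P(A|B) = P(A ∩ B) / P(B)
So P(A ∩ B) = P(A|B) × P(B)
= 11/15 × 9/10
= 33/50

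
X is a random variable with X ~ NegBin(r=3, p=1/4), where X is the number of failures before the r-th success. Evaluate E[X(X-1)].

E[X(X-1)] = E[X² - X] = E[X²] - E[X]
E[X] = 9
E[X²] = Var(X) + (E[X])² = 36 + (9)² = 117
E[X(X-1)] = 117 - 9 = 108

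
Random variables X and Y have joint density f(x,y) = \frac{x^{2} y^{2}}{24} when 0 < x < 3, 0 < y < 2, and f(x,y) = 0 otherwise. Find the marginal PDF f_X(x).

f_X(x) = ∫_0^2 f(x,y) dy
= ∫_0^2 \frac{x^{2} y^{2}}{24} dy
= \frac{x^{2}}{9} for 0 < x < 3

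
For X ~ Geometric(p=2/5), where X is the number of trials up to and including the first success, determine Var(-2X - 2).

For X ~ Geometric(p=2/5), where X is the number of trials up to and including the first success:
Var(X) = \frac{15}{4}
Var(-2X - 2) = (-2)² × Var(X) = 4 × \frac{15}{4} = 15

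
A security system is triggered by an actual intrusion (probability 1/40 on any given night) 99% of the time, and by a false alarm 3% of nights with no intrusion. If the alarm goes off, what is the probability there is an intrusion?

Let D = the rare event, + = positive/flagged.
P(D) = 1/40
P(+|D) = 99/100
P(+|D') = 3/100
P(+) = P(+|D)P(D) + P(+|D')P(D')
     = \frac{99}{100} × \frac{1}{40} + \frac{3}{100} × \frac{39}{40}
     = \frac{27}{500}
P(D|+) = P(+|D)P(D)/P(+) = \frac{11}{24}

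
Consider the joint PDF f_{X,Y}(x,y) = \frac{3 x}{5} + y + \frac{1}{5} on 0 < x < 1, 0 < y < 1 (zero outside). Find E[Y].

E[Y] = ∫_0^1 ∫_0^1 y × f(x,y) dx dy
= \frac{7}{12}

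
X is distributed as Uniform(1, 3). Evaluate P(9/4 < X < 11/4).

P(9/4 < X < 11/4) = ∫_{9/4}^{11/4} f(x) dx
where f(x) = \frac{1}{2}
= \frac{1}{4}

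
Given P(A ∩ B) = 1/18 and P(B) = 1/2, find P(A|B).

P(A|B) = P(A ∩ B) / P(B)
= (1/18) / (1/2)
= 1/9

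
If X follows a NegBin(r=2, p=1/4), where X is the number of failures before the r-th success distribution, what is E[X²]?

Using the identity E[X²] = Var(X) + (E[X])²:
E[X] = 6
Var(X) = 24
E[X²] = 24 + (6)²
= 60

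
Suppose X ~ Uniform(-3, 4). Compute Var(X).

For X ~ Uniform(-3, 4):
Var(X) = \frac{49}{12}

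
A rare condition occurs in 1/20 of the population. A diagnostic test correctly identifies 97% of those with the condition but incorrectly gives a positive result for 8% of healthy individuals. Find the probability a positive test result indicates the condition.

Let D = the rare event, + = positive/flagged.
P(D) = 1/20
P(+|D) = 97/100
P(+|D') = 8/100 = 2/25
P(+) = P(+|D)P(D) + P(+|D')P(D')
     = \frac{97}{100} × \frac{1}{20} + \frac{2}{25} × \frac{19}{20}
     = \frac{249}{2000}
P(D|+) = P(+|D)P(D)/P(+) = \frac{97}{249}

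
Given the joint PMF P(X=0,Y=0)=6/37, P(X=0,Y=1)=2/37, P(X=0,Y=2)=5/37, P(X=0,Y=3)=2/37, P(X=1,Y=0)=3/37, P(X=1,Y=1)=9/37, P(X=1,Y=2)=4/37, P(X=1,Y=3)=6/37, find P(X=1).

P(X=1) = P(X=1,Y=0) + P(X=1,Y=1) + P(X=1,Y=2) + P(X=1,Y=3)
= 3/37 + 9/37 + 4/37 + 6/37
= 22/37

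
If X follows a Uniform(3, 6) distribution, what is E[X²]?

Using the identity E[X²] = Var(X) + (E[X])²:
E[X] = \frac{9}{2}
Var(X) = \frac{3}{4}
E[X²] = \frac{3}{4} + (\frac{9}{2})²
= 21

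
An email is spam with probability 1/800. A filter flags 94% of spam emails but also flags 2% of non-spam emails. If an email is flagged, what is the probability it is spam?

Let D = the rare event, + = positive/flagged.
P(D) = 1/800
P(+|D) = 94/100 = 47/50
P(+|D') = 2/100 = 1/50
P(+) = P(+|D)P(D) + P(+|D')P(D')
     = \frac{47}{50} × \frac{1}{800} + \frac{1}{50} × \frac{799}{800}
     = \frac{423}{20000}
P(D|+) = P(+|D)P(D)/P(+) = \frac{1}{18}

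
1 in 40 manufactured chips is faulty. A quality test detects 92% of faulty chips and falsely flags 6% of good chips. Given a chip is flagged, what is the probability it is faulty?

Let D = the rare event, + = positive/flagged.
P(D) = 1/40
P(+|D) = 92/100 = 23/25
P(+|D') = 6/100 = 3/50
P(+) = P(+|D)P(D) + P(+|D')P(D')
     = \frac{23}{25} × \frac{1}{40} + \frac{3}{50} × \frac{39}{40}
     = \frac{163}{2000}
P(D|+) = P(+|D)P(D)/P(+) = \frac{46}{163}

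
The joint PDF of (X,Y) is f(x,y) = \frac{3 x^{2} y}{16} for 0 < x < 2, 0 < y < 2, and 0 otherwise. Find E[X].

f_X(x) = ∫_0^2 \frac{3 x^{2} y}{16} dy = \frac{3 x^{2}}{8}
E[X] = ∫_0^2 x × (\frac{3 x^{2}}{8}) dx = \frac{3}{2}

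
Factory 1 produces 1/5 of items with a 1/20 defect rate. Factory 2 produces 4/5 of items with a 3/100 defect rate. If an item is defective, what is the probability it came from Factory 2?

Using Bayes' theorem:
P(F1) = 1/5, P(D|F1) = 1/20
P(F2) = 4/5, P(D|F2) = 3/100
P(D) = P(D|F1)P(F1) + P(D|F2)P(F2)
     = \frac{17}{500}
P(F2|D) = P(D|F2)P(F2) / P(D)
= \frac{12}{17}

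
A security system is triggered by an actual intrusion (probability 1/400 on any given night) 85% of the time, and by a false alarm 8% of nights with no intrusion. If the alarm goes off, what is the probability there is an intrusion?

Let D = the rare event, + = positive/flagged.
P(D) = 1/400
P(+|D) = 85/100 = 17/20
P(+|D') = 8/100 = 2/25
P(+) = P(+|D)P(D) + P(+|D')P(D')
     = \frac{17}{20} × \frac{1}{400} + \frac{2}{25} × \frac{399}{400}
     = \frac{3277}{40000}
P(D|+) = P(+|D)P(D)/P(+) = \frac{85}{3277}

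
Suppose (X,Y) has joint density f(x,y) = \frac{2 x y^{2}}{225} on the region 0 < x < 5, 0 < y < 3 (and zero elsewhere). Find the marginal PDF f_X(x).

f_X(x) = ∫_0^3 f(x,y) dy
= ∫_0^3 \frac{2 x y^{2}}{225} dy
= \frac{2 x}{25} for 0 < x < 5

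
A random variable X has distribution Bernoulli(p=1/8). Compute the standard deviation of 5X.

For X ~ Bernoulli(p=1/8):
Var(X) = \frac{7}{64}
SD(X) = √(Var(X)) = √(\frac{7}{64}) = \frac{\sqrt{7}}{8}
SD(5X) = |5| × SD(X) = 5 × \frac{\sqrt{7}}{8} = \frac{5 \sqrt{7}}{8}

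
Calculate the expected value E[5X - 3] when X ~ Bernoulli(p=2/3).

For X ~ Bernoulli(p=2/3):
E[X] = \frac{2}{3}
E[5X - 3] = 5 × E[X] - 3 = \frac{1}{3}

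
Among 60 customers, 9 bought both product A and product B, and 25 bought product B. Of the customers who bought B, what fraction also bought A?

P(A ∩ B) = 9/60 = 3/20
P(B) = 25/60 = 5/12
P(A|B) = P(A ∩ B) / P(B) = (3/20) / (5/12) = 9/25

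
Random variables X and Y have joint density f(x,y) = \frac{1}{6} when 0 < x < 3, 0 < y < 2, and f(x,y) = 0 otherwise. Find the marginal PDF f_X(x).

f_X(x) = ∫_0^2 f(x,y) dy
= ∫_0^2 \frac{1}{6} dy
= \frac{1}{3} for 0 < x < 3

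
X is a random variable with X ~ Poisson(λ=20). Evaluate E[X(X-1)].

E[X(X-1)] = E[X² - X] = E[X²] - E[X]
E[X] = 20
E[X²] = Var(X) + (E[X])² = 20 + (20)² = 420
E[X(X-1)] = 420 - 20 = 400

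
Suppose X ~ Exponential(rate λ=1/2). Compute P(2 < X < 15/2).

P(2 < X < 15/2) = ∫_{2}^{15/2} f(x) dx
where f(x) = \frac{e^{- \frac{x}{2}}}{2}
= - \frac{1}{e^{\frac{15}{4}}} + e^{-1}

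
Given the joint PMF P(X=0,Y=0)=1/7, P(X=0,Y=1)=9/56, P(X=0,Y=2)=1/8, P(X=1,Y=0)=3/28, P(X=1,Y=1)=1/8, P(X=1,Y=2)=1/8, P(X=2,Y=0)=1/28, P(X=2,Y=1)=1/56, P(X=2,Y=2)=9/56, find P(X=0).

P(X=0) = P(X=0,Y=0) + P(X=0,Y=1) + P(X=0,Y=2)
= 1/7 + 9/56 + 1/8
= 3/7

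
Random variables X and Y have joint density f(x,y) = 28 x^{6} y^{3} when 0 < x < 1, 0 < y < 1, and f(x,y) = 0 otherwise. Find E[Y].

E[Y] = ∫_0^1 ∫_0^1 y × f(x,y) dx dy
= \frac{4}{5}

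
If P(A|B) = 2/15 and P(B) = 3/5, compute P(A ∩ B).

By definition, P(A|B) = P(A ∩ B) / P(B)
So P(A ∩ B) = P(A|B) × P(B)
= 2/15 × 3/5
= 2/25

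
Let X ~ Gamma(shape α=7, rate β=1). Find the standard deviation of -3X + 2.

For X ~ Gamma(shape α=7, rate β=1):
Var(X) = 7
SD(X) = √(Var(X)) = √(7) = \sqrt{7}
SD(-3X + 2) = |-3| × SD(X) = 3 × \sqrt{7} = 3 \sqrt{7}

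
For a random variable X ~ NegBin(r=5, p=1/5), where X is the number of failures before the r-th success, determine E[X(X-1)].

E[X(X-1)] = E[X² - X] = E[X²] - E[X]
E[X] = 20
E[X²] = Var(X) + (E[X])² = 100 + (20)² = 500
E[X(X-1)] = 500 - 20 = 480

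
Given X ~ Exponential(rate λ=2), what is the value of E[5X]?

For X ~ Exponential(rate λ=2):
E[X] = \frac{1}{2}
E[5X] = 5 × E[X] + 0 = \frac{5}{2}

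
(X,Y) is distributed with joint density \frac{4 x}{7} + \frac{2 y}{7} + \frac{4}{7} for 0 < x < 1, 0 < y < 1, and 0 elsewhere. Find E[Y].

E[Y] = ∫_0^1 ∫_0^1 y × f(x,y) dx dy
= \frac{11}{21}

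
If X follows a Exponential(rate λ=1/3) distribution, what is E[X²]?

Using the identity E[X²] = Var(X) + (E[X])²:
E[X] = 3
Var(X) = 9
E[X²] = 9 + (3)²
= 18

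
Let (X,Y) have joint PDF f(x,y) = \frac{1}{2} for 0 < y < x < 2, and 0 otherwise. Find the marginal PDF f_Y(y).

f_Y(y) = ∫_y^2 \frac{1}{2} dx = 1 - \frac{y}{2}
for 0 < y < 2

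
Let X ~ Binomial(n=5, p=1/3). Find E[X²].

Using the identity E[X²] = Var(X) + (E[X])²:
E[X] = \frac{5}{3}
Var(X) = \frac{10}{9}
E[X²] = \frac{10}{9} + (\frac{5}{3})²
= \frac{35}{9}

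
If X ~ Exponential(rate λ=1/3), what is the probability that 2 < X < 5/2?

P(2 < X < 5/2) = ∫_{2}^{5/2} f(x) dx
where f(x) = \frac{e^{- \frac{x}{3}}}{3}
= - \frac{1}{e^{\frac{5}{6}}} + e^{- \frac{2}{3}}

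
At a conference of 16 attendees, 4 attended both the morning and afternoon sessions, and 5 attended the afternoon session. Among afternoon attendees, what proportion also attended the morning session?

P(A ∩ B) = 4/16 = 1/4
P(B) = 5/16
P(A|B) = P(A ∩ B) / P(B) = (1/4) / (5/16) = 4/5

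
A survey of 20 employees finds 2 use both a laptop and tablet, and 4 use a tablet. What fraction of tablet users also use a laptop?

P(A ∩ B) = 2/20 = 1/10
P(B) = 4/20 = 1/5
P(A|B) = P(A ∩ B) / P(B) = (1/10) / (1/5) = 1/2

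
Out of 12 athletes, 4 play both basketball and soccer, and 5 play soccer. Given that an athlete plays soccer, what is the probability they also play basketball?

P(A ∩ B) = 4/12 = 1/3
P(B) = 5/12
P(A|B) = P(A ∩ B) / P(B) = (1/3) / (5/12) = 4/5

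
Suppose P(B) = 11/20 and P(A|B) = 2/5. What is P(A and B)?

By definition, P(A|B) = P(A ∩ B) / P(B)
So P(A ∩ B) = P(A|B) × P(B)
= 2/5 × 11/20
= 11/50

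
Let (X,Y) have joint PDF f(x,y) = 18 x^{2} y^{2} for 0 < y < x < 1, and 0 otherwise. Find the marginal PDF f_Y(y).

f_Y(y) = ∫_y^1 18 x^{2} y^{2} dx = 6 y^{2} \left(1 - y^{3}\right)
for 0 < y < 1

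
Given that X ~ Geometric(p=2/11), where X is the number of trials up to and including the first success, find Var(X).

For X ~ Geometric(p=2/11), where X is the number of trials up to and including the first success:
Var(X) = \frac{99}{4}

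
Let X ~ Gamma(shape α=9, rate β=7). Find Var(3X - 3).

For X ~ Gamma(shape α=9, rate β=7):
Var(X) = \frac{9}{49}
Var(3X - 3) = (3)² × Var(X) = 9 × \frac{9}{49} = \frac{81}{49}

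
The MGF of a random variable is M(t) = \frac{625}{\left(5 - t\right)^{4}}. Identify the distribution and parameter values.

The MGF M(t) = \frac{625}{\left(5 - t\right)^{4}} is the standard form for the Gamma distribution.
Comparing with the known MGF formula identifies: Gamma(shape α=4, rate β=5)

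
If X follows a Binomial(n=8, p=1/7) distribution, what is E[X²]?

Using the identity E[X²] = Var(X) + (E[X])²:
E[X] = \frac{8}{7}
Var(X) = \frac{48}{49}
E[X²] = \frac{48}{49} + (\frac{8}{7})²
= \frac{16}{7}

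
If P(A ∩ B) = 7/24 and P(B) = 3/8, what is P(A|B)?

P(A|B) = P(A ∩ B) / P(B)
= (7/24) / (3/8)
= 7/9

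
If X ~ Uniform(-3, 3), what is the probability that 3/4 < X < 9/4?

P(3/4 < X < 9/4) = ∫_{3/4}^{9/4} f(x) dx
where f(x) = \frac{1}{6}
= \frac{1}{4}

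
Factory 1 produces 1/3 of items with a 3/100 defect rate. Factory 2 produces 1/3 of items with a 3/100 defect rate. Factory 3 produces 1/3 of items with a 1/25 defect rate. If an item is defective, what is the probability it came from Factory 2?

Using Bayes' theorem:
P(F1) = 1/3, P(D|F1) = 3/100
P(F2) = 1/3, P(D|F2) = 3/100
P(F3) = 1/3, P(D|F3) = 1/25
P(D) = P(D|F1)P(F1) + P(D|F2)P(F2) + P(D|F3)P(F3)
     = \frac{1}{30}
P(F2|D) = P(D|F2)P(F2) / P(D)
= \frac{3}{10}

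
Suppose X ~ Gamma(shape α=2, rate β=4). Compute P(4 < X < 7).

P(4 < X < 7) = ∫_{4}^{7} f(x) dx
where f(x) = 16 x e^{- 4 x}
= \frac{-29 + 17 e^{12}}{e^{28}}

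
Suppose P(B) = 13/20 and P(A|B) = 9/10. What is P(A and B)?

By definition, P(A|B) = P(A ∩ B) / P(B)
So P(A ∩ B) = P(A|B) × P(B)
= 9/10 × 13/20
= 117/200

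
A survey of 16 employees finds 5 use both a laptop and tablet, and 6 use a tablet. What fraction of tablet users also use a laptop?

P(A ∩ B) = 5/16
P(B) = 6/16 = 3/8
P(A|B) = P(A ∩ B) / P(B) = (5/16) / (3/8) = 5/6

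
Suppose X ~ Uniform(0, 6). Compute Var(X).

For X ~ Uniform(0, 6):
Var(X) = 3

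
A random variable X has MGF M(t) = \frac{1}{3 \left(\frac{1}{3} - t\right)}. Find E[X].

To find E[X], compute M^(1)(0):
M^(1)(t) = \frac{1}{3 \left(\frac{1}{3} - t\right)^{2}}
M^(1)(0) = 3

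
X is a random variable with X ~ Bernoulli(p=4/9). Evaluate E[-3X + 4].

For X ~ Bernoulli(p=4/9):
E[X] = \frac{4}{9}
E[-3X + 4] = -3 × E[X] + 4 = \frac{8}{3}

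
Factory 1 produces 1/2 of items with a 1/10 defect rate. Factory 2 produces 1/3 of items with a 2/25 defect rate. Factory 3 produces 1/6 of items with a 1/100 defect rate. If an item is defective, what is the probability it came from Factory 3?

Using Bayes' theorem:
P(F1) = 1/2, P(D|F1) = 1/10
P(F2) = 1/3, P(D|F2) = 2/25
P(F3) = 1/6, P(D|F3) = 1/100
P(D) = P(D|F1)P(F1) + P(D|F2)P(F2) + P(D|F3)P(F3)
     = \frac{47}{600}
P(F3|D) = P(D|F3)P(F3) / P(D)
= \frac{1}{47}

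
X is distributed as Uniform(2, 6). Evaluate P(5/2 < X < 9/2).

P(5/2 < X < 9/2) = ∫_{5/2}^{9/2} f(x) dx
where f(x) = \frac{1}{4}
= \frac{1}{2}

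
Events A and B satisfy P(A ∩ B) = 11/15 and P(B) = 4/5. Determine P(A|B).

P(A|B) = P(A ∩ B) / P(B)
= (11/15) / (4/5)
= 11/12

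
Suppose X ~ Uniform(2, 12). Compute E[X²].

Using the identity E[X²] = Var(X) + (E[X])²:
E[X] = 7
Var(X) = \frac{25}{3}
E[X²] = \frac{25}{3} + (7)²
= \frac{172}{3}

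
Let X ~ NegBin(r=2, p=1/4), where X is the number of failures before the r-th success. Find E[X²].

Using the identity E[X²] = Var(X) + (E[X])²:
E[X] = 6
Var(X) = 24
E[X²] = 24 + (6)²
= 60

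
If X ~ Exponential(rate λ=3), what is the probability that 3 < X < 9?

P(3 < X < 9) = ∫_{3}^{9} f(x) dx
where f(x) = 3 e^{- 3 x}
= - \frac{1 - e^{18}}{e^{27}}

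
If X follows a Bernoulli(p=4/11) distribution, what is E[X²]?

Using the identity E[X²] = Var(X) + (E[X])²:
E[X] = \frac{4}{11}
Var(X) = \frac{28}{121}
E[X²] = \frac{28}{121} + (\frac{4}{11})²
= \frac{4}{11}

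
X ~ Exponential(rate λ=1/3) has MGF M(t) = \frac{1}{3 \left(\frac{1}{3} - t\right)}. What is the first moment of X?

To find E[X], compute M^(1)(0):
M^(1)(t) = \frac{1}{3 \left(\frac{1}{3} - t\right)^{2}}
M^(1)(0) = 3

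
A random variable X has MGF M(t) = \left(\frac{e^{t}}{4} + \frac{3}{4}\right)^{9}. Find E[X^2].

To find E[X^2], compute M^(2)(0):
M^(1)(t) = \frac{9 \left(\frac{e^{t}}{4} + \frac{3}{4}\right)^{8} e^{t}}{4}
M^(2)(t) = \frac{9 \left(\frac{e^{t}}{4} + \frac{3}{4}\right)^{8} e^{t}}{4} + \frac{9 \left(\frac{e^{t}}{4} + \frac{3}{4}\right)^{7} e^{2 t}}{2}
M^(2)(0) = \frac{27}{4}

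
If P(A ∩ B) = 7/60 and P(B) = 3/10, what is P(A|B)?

P(A|B) = P(A ∩ B) / P(B)
= (7/60) / (3/10)
= 7/18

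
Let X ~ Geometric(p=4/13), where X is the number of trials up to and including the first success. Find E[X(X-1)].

E[X(X-1)] = E[X² - X] = E[X²] - E[X]
E[X] = \frac{13}{4}
E[X²] = Var(X) + (E[X])² = \frac{117}{16} + (\frac{13}{4})² = \frac{143}{8}
E[X(X-1)] = \frac{143}{8} - \frac{13}{4} = \frac{117}{8}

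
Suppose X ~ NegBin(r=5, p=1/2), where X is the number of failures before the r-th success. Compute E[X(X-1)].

E[X(X-1)] = E[X² - X] = E[X²] - E[X]
E[X] = 5
E[X²] = Var(X) + (E[X])² = 10 + (5)² = 35
E[X(X-1)] = 35 - 5 = 30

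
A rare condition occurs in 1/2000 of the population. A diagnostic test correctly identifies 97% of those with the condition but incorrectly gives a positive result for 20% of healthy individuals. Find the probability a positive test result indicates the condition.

Let D = the rare event, + = positive/flagged.
P(D) = 1/2000
P(+|D) = 97/100
P(+|D') = 20/100 = 1/5
P(+) = P(+|D)P(D) + P(+|D')P(D')
     = \frac{97}{100} × \frac{1}{2000} + \frac{1}{5} × \frac{1999}{2000}
     = \frac{40077}{200000}
P(D|+) = P(+|D)P(D)/P(+) = \frac{97}{40077}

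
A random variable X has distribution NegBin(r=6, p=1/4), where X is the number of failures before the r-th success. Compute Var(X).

For X ~ NegBin(r=6, p=1/4), where X is the number of failures before the r-th success:
Var(X) = 72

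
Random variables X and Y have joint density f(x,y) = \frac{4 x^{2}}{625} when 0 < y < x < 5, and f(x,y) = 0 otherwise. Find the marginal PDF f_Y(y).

f_Y(y) = ∫_y^5 \frac{4 x^{2}}{625} dx = \frac{4}{15} - \frac{4 y^{3}}{1875}
for 0 < y < 5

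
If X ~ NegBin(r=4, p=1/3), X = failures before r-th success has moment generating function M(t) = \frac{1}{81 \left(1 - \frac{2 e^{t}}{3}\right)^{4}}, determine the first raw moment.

To find E[X], compute M^(1)(0):
M^(1)(t) = \frac{8 e^{t}}{243 \left(1 - \frac{2 e^{t}}{3}\right)^{5}}
M^(1)(0) = 8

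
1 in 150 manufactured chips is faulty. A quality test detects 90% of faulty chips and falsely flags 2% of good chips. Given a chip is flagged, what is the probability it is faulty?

Let D = the rare event, + = positive/flagged.
P(D) = 1/150
P(+|D) = 90/100 = 9/10
P(+|D') = 2/100 = 1/50
P(+) = P(+|D)P(D) + P(+|D')P(D')
     = \frac{9}{10} × \frac{1}{150} + \frac{1}{50} × \frac{149}{150}
     = \frac{97}{3750}
P(D|+) = P(+|D)P(D)/P(+) = \frac{45}{194}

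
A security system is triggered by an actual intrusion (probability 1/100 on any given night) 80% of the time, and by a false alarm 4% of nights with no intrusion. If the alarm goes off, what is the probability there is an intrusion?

Let D = the rare event, + = positive/flagged.
P(D) = 1/100
P(+|D) = 80/100 = 4/5
P(+|D') = 4/100 = 1/25
P(+) = P(+|D)P(D) + P(+|D')P(D')
     = \frac{4}{5} × \frac{1}{100} + \frac{1}{25} × \frac{99}{100}
     = \frac{119}{2500}
P(D|+) = P(+|D)P(D)/P(+) = \frac{20}{119}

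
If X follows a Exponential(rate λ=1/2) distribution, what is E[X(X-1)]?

E[X(X-1)] = E[X² - X] = E[X²] - E[X]
E[X] = 2
E[X²] = Var(X) + (E[X])² = 4 + (2)² = 8
E[X(X-1)] = 8 - 2 = 6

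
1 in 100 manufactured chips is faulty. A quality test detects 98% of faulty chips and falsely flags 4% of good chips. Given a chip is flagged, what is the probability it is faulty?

Let D = the rare event, + = positive/flagged.
P(D) = 1/100
P(+|D) = 98/100 = 49/50
P(+|D') = 4/100 = 1/25
P(+) = P(+|D)P(D) + P(+|D')P(D')
     = \frac{49}{50} × \frac{1}{100} + \frac{1}{25} × \frac{99}{100}
     = \frac{247}{5000}
P(D|+) = P(+|D)P(D)/P(+) = \frac{49}{247}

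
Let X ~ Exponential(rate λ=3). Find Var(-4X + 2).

For X ~ Exponential(rate λ=3):
Var(X) = \frac{1}{9}
Var(-4X + 2) = (-4)² × Var(X) = 16 × \frac{1}{9} = \frac{16}{9}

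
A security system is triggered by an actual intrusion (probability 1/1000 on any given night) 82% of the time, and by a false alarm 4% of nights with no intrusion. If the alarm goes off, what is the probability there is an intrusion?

Let D = the rare event, + = positive/flagged.
P(D) = 1/1000
P(+|D) = 82/100 = 41/50
P(+|D') = 4/100 = 1/25
P(+) = P(+|D)P(D) + P(+|D')P(D')
     = \frac{41}{50} × \frac{1}{1000} + \frac{1}{25} × \frac{999}{1000}
     = \frac{2039}{50000}
P(D|+) = P(+|D)P(D)/P(+) = \frac{41}{2039}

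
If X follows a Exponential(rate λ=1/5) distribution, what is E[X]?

For X ~ Exponential(rate λ=1/5), the expected value is:
E[X] = 5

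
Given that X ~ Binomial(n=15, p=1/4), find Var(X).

For X ~ Binomial(n=15, p=1/4):
Var(X) = \frac{45}{16}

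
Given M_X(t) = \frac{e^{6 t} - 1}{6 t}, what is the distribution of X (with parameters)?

The MGF M(t) = \frac{e^{6 t} - 1}{6 t} is the standard form for the Uniform distribution.
Comparing with the known MGF formula identifies: Uniform(0, 6)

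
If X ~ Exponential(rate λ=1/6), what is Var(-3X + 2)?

For X ~ Exponential(rate λ=1/6):
Var(X) = 36
Var(-3X + 2) = (-3)² × Var(X) = 9 × 36 = 324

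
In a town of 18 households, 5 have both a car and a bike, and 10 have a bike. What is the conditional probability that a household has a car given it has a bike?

P(A ∩ B) = 5/18
P(B) = 10/18 = 5/9
P(A|B) = P(A ∩ B) / P(B) = (5/18) / (5/9) = 1/2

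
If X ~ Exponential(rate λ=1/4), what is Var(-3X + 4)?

For X ~ Exponential(rate λ=1/4):
Var(X) = 16
Var(-3X + 4) = (-3)² × Var(X) = 9 × 16 = 144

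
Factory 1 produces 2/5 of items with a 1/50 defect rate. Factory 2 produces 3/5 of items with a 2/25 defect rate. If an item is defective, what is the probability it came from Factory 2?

Using Bayes' theorem:
P(F1) = 2/5, P(D|F1) = 1/50
P(F2) = 3/5, P(D|F2) = 2/25
P(D) = P(D|F1)P(F1) + P(D|F2)P(F2)
     = \frac{7}{125}
P(F2|D) = P(D|F2)P(F2) / P(D)
= \frac{6}{7}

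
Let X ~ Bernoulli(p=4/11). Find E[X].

For X ~ Bernoulli(p=4/11), the expected value is:
E[X] = \frac{4}{11}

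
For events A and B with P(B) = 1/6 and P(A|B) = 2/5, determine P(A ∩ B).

By definition, P(A|B) = P(A ∩ B) / P(B)
So P(A ∩ B) = P(A|B) × P(B)
= 2/5 × 1/6
= 1/15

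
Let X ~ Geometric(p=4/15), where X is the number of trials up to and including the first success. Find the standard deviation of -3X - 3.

For X ~ Geometric(p=4/15), where X is the number of trials up to and including the first success:
Var(X) = \frac{165}{16}
SD(X) = √(Var(X)) = √(\frac{165}{16}) = \frac{\sqrt{165}}{4}
SD(-3X - 3) = |-3| × SD(X) = 3 × \frac{\sqrt{165}}{4} = \frac{3 \sqrt{165}}{4}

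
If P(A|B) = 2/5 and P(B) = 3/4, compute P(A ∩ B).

By definition, P(A|B) = P(A ∩ B) / P(B)
So P(A ∩ B) = P(A|B) × P(B)
= 2/5 × 3/4
= 3/10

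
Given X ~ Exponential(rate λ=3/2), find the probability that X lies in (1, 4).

P(1 < X < 4) = ∫_{1}^{4} f(x) dx
where f(x) = \frac{3 e^{- \frac{3 x}{2}}}{2}
= - \frac{1}{e^{6}} + e^{- \frac{3}{2}}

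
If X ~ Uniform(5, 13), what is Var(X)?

For X ~ Uniform(5, 13):
Var(X) = \frac{16}{3}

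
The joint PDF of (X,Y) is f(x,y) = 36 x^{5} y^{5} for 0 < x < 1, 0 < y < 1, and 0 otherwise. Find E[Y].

E[Y] = ∫_0^1 ∫_0^1 y × f(x,y) dx dy
= \frac{6}{7}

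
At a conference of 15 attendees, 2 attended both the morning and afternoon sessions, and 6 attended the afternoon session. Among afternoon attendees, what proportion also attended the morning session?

P(A ∩ B) = 2/15
P(B) = 6/15 = 2/5
P(A|B) = P(A ∩ B) / P(B) = (2/15) / (2/5) = 1/3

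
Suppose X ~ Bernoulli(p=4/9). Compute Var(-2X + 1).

For X ~ Bernoulli(p=4/9):
Var(X) = \frac{20}{81}
Var(-2X + 1) = (-2)² × Var(X) = 4 × \frac{20}{81} = \frac{80}{81}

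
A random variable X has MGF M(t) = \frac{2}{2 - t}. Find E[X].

To find E[X], compute M^(1)(0):
M^(1)(t) = \frac{2}{\left(2 - t\right)^{2}}
M^(1)(0) = \frac{1}{2}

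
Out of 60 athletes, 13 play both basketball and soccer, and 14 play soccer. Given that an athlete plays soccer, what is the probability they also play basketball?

P(A ∩ B) = 13/60
P(B) = 14/60 = 7/30
P(A|B) = P(A ∩ B) / P(B) = (13/60) / (7/30) = 13/14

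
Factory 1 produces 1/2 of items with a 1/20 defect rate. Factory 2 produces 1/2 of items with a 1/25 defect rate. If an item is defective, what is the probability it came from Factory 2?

Using Bayes' theorem:
P(F1) = 1/2, P(D|F1) = 1/20
P(F2) = 1/2, P(D|F2) = 1/25
P(D) = P(D|F1)P(F1) + P(D|F2)P(F2)
     = \frac{9}{200}
P(F2|D) = P(D|F2)P(F2) / P(D)
= \frac{4}{9}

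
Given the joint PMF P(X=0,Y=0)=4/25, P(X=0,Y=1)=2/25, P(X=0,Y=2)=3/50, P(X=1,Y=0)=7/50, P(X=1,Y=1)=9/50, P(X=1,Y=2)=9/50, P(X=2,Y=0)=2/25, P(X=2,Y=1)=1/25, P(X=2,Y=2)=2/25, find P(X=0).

P(X=0) = P(X=0,Y=0) + P(X=0,Y=1) + P(X=0,Y=2)
= 4/25 + 2/25 + 3/50
= 3/10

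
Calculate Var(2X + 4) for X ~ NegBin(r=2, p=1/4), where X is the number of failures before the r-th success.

For X ~ NegBin(r=2, p=1/4), where X is the number of failures before the r-th success:
Var(X) = 24
Var(2X + 4) = (2)² × Var(X) = 4 × 24 = 96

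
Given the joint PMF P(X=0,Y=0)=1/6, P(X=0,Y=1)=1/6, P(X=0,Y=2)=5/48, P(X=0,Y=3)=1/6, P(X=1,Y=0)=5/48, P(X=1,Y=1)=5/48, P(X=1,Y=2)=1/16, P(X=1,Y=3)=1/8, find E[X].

First find marginal of X:
P(X=0) = 29/48
P(X=1) = 19/48
E[X] = 0 × 29/48 + 1 × 19/48 = 19/48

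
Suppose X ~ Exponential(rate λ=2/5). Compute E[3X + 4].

For X ~ Exponential(rate λ=2/5):
E[X] = \frac{5}{2}
E[3X + 4] = 3 × E[X] + 4 = \frac{23}{2}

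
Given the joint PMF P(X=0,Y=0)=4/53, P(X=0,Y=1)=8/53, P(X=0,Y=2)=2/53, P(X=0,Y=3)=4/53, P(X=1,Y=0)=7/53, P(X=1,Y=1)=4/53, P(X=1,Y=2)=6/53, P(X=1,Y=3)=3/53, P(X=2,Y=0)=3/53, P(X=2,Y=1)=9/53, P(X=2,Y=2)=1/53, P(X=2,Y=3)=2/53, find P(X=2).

P(X=2) = P(X=2,Y=0) + P(X=2,Y=1) + P(X=2,Y=2) + P(X=2,Y=3)
= 3/53 + 9/53 + 1/53 + 2/53
= 15/53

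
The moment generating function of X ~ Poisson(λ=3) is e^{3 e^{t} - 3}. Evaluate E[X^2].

To find E[X^2], compute M^(2)(0):
M^(1)(t) = 3 e^{t} e^{3 e^{t} - 3}
M^(2)(t) = 9 e^{2 t} e^{3 e^{t} - 3} + 3 e^{t} e^{3 e^{t} - 3}
M^(2)(0) = 12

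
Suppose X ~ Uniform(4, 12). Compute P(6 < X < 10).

P(6 < X < 10) = ∫_{6}^{10} f(x) dx
where f(x) = \frac{1}{8}
= \frac{1}{2}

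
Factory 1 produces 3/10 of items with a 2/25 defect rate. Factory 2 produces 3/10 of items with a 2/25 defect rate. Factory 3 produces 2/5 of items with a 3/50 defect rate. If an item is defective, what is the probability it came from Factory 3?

Using Bayes' theorem:
P(F1) = 3/10, P(D|F1) = 2/25
P(F2) = 3/10, P(D|F2) = 2/25
P(F3) = 2/5, P(D|F3) = 3/50
P(D) = P(D|F1)P(F1) + P(D|F2)P(F2) + P(D|F3)P(F3)
     = \frac{9}{125}
P(F3|D) = P(D|F3)P(F3) / P(D)
= \frac{1}{3}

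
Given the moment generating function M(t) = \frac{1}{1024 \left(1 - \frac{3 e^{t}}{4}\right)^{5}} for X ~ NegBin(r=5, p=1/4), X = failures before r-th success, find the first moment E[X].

To find E[X], compute M^(1)(0):
M^(1)(t) = \frac{15 e^{t}}{4096 \left(1 - \frac{3 e^{t}}{4}\right)^{6}}
M^(1)(0) = 15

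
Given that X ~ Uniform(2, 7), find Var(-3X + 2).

For X ~ Uniform(2, 7):
Var(X) = \frac{25}{12}
Var(-3X + 2) = (-3)² × Var(X) = 9 × \frac{25}{12} = \frac{75}{4}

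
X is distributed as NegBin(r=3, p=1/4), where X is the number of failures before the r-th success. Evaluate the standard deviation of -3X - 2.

For X ~ NegBin(r=3, p=1/4), where X is the number of failures before the r-th success:
Var(X) = 36
SD(X) = √(Var(X)) = √(36) = 6
SD(-3X - 2) = |-3| × SD(X) = 3 × 6 = 18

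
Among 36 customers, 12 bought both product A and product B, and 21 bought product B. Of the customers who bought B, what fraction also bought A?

P(A ∩ B) = 12/36 = 1/3
P(B) = 21/36 = 7/12
P(A|B) = P(A ∩ B) / P(B) = (1/3) / (7/12) = 4/7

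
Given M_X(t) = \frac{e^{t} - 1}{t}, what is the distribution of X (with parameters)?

The MGF M(t) = \frac{e^{t} - 1}{t} is the standard form for the Uniform distribution.
Comparing with the known MGF formula identifies: Uniform(0, 1)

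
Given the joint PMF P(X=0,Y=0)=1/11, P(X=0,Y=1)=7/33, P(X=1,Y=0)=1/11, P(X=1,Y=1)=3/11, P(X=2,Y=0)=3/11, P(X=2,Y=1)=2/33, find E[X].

First find marginal of X:
P(X=0) = 10/33
P(X=1) = 4/11
P(X=2) = 1/3
E[X] = 0 × 10/33 + 1 × 4/11 + 2 × 1/3 = 34/33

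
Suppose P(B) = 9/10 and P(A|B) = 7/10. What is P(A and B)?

By definition, P(A|B) = P(A ∩ B) / P(B)
So P(A ∩ B) = P(A|B) × P(B)
= 7/10 × 9/10
= 63/100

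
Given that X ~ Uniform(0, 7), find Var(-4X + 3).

For X ~ Uniform(0, 7):
Var(X) = \frac{49}{12}
Var(-4X + 3) = (-4)² × Var(X) = 16 × \frac{49}{12} = \frac{196}{3}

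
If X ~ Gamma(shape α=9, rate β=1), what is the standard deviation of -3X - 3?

For X ~ Gamma(shape α=9, rate β=1):
Var(X) = 9
SD(X) = √(Var(X)) = √(9) = 3
SD(-3X - 3) = |-3| × SD(X) = 3 × 3 = 9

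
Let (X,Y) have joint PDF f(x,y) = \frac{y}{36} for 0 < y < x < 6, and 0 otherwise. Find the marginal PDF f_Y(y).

f_Y(y) = ∫_y^6 \frac{y}{36} dx = \frac{y \left(6 - y\right)}{36}
for 0 < y < 6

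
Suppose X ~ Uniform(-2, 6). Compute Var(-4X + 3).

For X ~ Uniform(-2, 6):
Var(X) = \frac{16}{3}
Var(-4X + 3) = (-4)² × Var(X) = 16 × \frac{16}{3} = \frac{256}{3}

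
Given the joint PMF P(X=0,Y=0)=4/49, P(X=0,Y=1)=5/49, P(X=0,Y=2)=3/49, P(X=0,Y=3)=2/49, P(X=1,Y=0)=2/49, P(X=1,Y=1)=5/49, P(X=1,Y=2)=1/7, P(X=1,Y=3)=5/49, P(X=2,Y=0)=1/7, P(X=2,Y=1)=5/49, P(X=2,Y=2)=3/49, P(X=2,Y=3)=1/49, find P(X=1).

P(X=1) = P(X=1,Y=0) + P(X=1,Y=1) + P(X=1,Y=2) + P(X=1,Y=3)
= 2/49 + 5/49 + 1/7 + 5/49
= 19/49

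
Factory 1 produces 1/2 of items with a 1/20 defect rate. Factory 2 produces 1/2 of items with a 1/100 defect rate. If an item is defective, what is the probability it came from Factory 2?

Using Bayes' theorem:
P(F1) = 1/2, P(D|F1) = 1/20
P(F2) = 1/2, P(D|F2) = 1/100
P(D) = P(D|F1)P(F1) + P(D|F2)P(F2)
     = \frac{3}{100}
P(F2|D) = P(D|F2)P(F2) / P(D)
= \frac{1}{6}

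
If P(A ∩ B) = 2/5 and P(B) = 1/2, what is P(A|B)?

P(A|B) = P(A ∩ B) / P(B)
= (2/5) / (1/2)
= 4/5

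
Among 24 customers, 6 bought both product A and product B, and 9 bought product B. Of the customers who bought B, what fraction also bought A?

P(A ∩ B) = 6/24 = 1/4
P(B) = 9/24 = 3/8
P(A|B) = P(A ∩ B) / P(B) = (1/4) / (3/8) = 2/3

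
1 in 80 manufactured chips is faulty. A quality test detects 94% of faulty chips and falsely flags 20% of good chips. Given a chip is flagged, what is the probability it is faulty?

Let D = the rare event, + = positive/flagged.
P(D) = 1/80
P(+|D) = 94/100 = 47/50
P(+|D') = 20/100 = 1/5
P(+) = P(+|D)P(D) + P(+|D')P(D')
     = \frac{47}{50} × \frac{1}{80} + \frac{1}{5} × \frac{79}{80}
     = \frac{837}{4000}
P(D|+) = P(+|D)P(D)/P(+) = \frac{47}{837}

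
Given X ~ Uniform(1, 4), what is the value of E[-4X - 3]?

For X ~ Uniform(1, 4):
E[X] = \frac{5}{2}
E[-4X - 3] = -4 × E[X] - 3 = -13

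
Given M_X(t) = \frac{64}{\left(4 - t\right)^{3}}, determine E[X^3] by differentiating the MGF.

To find E[X^3], compute M^(3)(0):
M^(1)(t) = \frac{192}{\left(4 - t\right)^{4}}
M^(2)(t) = \frac{768}{\left(4 - t\right)^{5}}
M^(3)(t) = \frac{3840}{\left(4 - t\right)^{6}}
M^(3)(0) = \frac{15}{16}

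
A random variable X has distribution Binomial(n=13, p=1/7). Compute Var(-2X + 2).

For X ~ Binomial(n=13, p=1/7):
Var(X) = \frac{78}{49}
Var(-2X + 2) = (-2)² × Var(X) = 4 × \frac{78}{49} = \frac{312}{49}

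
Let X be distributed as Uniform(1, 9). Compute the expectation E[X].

For X ~ Uniform(1, 9), the expected value is:
E[X] = 5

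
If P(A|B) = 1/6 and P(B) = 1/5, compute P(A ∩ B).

By definition, P(A|B) = P(A ∩ B) / P(B)
So P(A ∩ B) = P(A|B) × P(B)
= 1/6 × 1/5
= 1/30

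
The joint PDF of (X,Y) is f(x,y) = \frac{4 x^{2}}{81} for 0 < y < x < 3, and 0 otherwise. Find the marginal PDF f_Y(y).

f_Y(y) = ∫_y^3 \frac{4 x^{2}}{81} dx = \frac{4}{9} - \frac{4 y^{3}}{243}
for 0 < y < 3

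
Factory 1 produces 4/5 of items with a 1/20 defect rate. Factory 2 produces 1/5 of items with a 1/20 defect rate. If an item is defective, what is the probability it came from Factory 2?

Using Bayes' theorem:
P(F1) = 4/5, P(D|F1) = 1/20
P(F2) = 1/5, P(D|F2) = 1/20
P(D) = P(D|F1)P(F1) + P(D|F2)P(F2)
     = \frac{1}{20}
P(F2|D) = P(D|F2)P(F2) / P(D)
= \frac{1}{5}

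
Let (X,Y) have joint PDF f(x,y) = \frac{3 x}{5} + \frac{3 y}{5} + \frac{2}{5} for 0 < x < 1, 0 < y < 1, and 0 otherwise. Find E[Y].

E[Y] = ∫_0^1 ∫_0^1 y × f(x,y) dx dy
= \frac{11}{20}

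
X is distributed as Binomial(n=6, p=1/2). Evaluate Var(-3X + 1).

For X ~ Binomial(n=6, p=1/2):
Var(X) = \frac{3}{2}
Var(-3X + 1) = (-3)² × Var(X) = 9 × \frac{3}{2} = \frac{27}{2}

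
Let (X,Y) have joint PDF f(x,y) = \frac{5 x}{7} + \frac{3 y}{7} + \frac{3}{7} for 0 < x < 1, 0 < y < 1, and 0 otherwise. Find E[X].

E[X] = ∫_0^1 ∫_0^1 x × f(x,y) dy dx
= ∫_0^1 ∫_0^1 x × (\frac{5 x}{7} + \frac{3 y}{7} + \frac{3}{7}) dy dx
= \frac{47}{84}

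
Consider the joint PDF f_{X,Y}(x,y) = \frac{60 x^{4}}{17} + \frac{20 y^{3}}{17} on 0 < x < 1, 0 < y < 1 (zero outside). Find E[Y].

E[Y] = ∫_0^1 ∫_0^1 y × f(x,y) dx dy
= \frac{10}{17}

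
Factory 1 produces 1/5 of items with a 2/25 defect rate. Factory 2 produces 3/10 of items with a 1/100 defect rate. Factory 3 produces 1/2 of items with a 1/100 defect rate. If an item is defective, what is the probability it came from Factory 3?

Using Bayes' theorem:
P(F1) = 1/5, P(D|F1) = 2/25
P(F2) = 3/10, P(D|F2) = 1/100
P(F3) = 1/2, P(D|F3) = 1/100
P(D) = P(D|F1)P(F1) + P(D|F2)P(F2) + P(D|F3)P(F3)
     = \frac{3}{125}
P(F3|D) = P(D|F3)P(F3) / P(D)
= \frac{5}{24}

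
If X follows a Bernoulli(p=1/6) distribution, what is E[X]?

For X ~ Bernoulli(p=1/6), the expected value is:
E[X] = \frac{1}{6}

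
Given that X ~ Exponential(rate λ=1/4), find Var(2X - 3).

For X ~ Exponential(rate λ=1/4):
Var(X) = 16
Var(2X - 3) = (2)² × Var(X) = 4 × 16 = 64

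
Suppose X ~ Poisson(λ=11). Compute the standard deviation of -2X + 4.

For X ~ Poisson(λ=11):
Var(X) = 11
SD(X) = √(Var(X)) = √(11) = \sqrt{11}
SD(-2X + 4) = |-2| × SD(X) = 2 × \sqrt{11} = 2 \sqrt{11}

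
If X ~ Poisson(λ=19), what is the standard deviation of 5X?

For X ~ Poisson(λ=19):
Var(X) = 19
SD(X) = √(Var(X)) = √(19) = \sqrt{19}
SD(5X) = |5| × SD(X) = 5 × \sqrt{19} = 5 \sqrt{19}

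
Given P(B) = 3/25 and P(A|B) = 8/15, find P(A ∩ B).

By definition, P(A|B) = P(A ∩ B) / P(B)
So P(A ∩ B) = P(A|B) × P(B)
= 8/15 × 3/25
= 8/125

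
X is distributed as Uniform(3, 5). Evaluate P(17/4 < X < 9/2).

P(17/4 < X < 9/2) = ∫_{17/4}^{9/2} f(x) dx
where f(x) = \frac{1}{2}
= \frac{1}{8}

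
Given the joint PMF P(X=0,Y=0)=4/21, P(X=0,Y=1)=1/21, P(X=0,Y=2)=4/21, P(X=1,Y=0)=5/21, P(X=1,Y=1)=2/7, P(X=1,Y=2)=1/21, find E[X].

First find marginal of X:
P(X=0) = 3/7
P(X=1) = 4/7
E[X] = 0 × 3/7 + 1 × 4/7 = 4/7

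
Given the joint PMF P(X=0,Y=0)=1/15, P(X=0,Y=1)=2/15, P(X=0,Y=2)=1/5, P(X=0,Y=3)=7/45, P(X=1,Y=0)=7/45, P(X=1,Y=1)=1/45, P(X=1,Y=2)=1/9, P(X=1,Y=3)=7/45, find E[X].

First find marginal of X:
P(X=0) = 5/9
P(X=1) = 4/9
E[X] = 0 × 5/9 + 1 × 4/9 = 4/9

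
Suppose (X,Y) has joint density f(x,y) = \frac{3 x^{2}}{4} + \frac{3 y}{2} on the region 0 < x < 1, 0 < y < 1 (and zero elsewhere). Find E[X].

E[X] = ∫_0^1 ∫_0^1 x × f(x,y) dy dx
= ∫_0^1 ∫_0^1 x × (\frac{3 x^{2}}{4} + \frac{3 y}{2}) dy dx
= \frac{9}{16}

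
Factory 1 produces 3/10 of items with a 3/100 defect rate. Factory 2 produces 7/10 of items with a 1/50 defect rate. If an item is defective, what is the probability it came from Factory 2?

Using Bayes' theorem:
P(F1) = 3/10, P(D|F1) = 3/100
P(F2) = 7/10, P(D|F2) = 1/50
P(D) = P(D|F1)P(F1) + P(D|F2)P(F2)
     = \frac{23}{1000}
P(F2|D) = P(D|F2)P(F2) / P(D)
= \frac{14}{23}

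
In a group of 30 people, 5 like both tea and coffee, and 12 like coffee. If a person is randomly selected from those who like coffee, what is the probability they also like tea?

P(A ∩ B) = 5/30 = 1/6
P(B) = 12/30 = 2/5
P(A|B) = P(A ∩ B) / P(B) = (1/6) / (2/5) = 5/12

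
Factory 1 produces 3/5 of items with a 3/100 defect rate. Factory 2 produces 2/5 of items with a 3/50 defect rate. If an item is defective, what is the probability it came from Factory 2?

Using Bayes' theorem:
P(F1) = 3/5, P(D|F1) = 3/100
P(F2) = 2/5, P(D|F2) = 3/50
P(D) = P(D|F1)P(F1) + P(D|F2)P(F2)
     = \frac{21}{500}
P(F2|D) = P(D|F2)P(F2) / P(D)
= \frac{4}{7}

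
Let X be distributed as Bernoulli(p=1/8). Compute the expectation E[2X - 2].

For X ~ Bernoulli(p=1/8):
E[X] = \frac{1}{8}
E[2X - 2] = 2 × E[X] - 2 = - \frac{7}{4}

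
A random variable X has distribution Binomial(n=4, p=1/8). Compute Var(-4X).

For X ~ Binomial(n=4, p=1/8):
Var(X) = \frac{7}{16}
Var(-4X) = (-4)² × Var(X) = 16 × \frac{7}{16} = 7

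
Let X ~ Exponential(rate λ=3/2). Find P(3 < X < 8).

P(3 < X < 8) = ∫_{3}^{8} f(x) dx
where f(x) = \frac{3 e^{- \frac{3 x}{2}}}{2}
= - \frac{1}{e^{12}} + e^{- \frac{9}{2}}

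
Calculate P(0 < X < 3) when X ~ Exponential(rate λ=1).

P(0 < X < 3) = ∫_{0}^{3} f(x) dx
where f(x) = e^{- x}
= 1 - e^{-3}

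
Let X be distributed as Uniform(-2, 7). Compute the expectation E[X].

For X ~ Uniform(-2, 7), the expected value is:
E[X] = \frac{5}{2}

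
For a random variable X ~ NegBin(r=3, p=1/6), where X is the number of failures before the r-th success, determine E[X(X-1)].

E[X(X-1)] = E[X² - X] = E[X²] - E[X]
E[X] = 15
E[X²] = Var(X) + (E[X])² = 90 + (15)² = 315
E[X(X-1)] = 315 - 15 = 300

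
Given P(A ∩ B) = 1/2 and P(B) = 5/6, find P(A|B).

P(A|B) = P(A ∩ B) / P(B)
= (1/2) / (5/6)
= 3/5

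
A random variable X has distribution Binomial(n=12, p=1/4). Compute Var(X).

For X ~ Binomial(n=12, p=1/4):
Var(X) = \frac{9}{4}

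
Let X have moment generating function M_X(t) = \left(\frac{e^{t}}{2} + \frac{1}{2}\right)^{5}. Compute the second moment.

To find E[X^2], compute M^(2)(0):
M^(1)(t) = \frac{5 \left(\frac{e^{t}}{2} + \frac{1}{2}\right)^{4} e^{t}}{2}
M^(2)(t) = \frac{5 \left(\frac{e^{t}}{2} + \frac{1}{2}\right)^{4} e^{t}}{2} + 5 \left(\frac{e^{t}}{2} + \frac{1}{2}\right)^{3} e^{2 t}
M^(2)(0) = \frac{15}{2}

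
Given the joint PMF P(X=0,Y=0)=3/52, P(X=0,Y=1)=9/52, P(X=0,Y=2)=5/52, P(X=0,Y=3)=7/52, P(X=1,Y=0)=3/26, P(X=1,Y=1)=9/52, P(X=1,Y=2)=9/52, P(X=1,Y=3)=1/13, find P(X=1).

P(X=1) = P(X=1,Y=0) + P(X=1,Y=1) + P(X=1,Y=2) + P(X=1,Y=3)
= 3/26 + 9/52 + 9/52 + 1/13
= 7/13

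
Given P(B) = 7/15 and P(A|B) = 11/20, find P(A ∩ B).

By definition, P(A|B) = P(A ∩ B) / P(B)
So P(A ∩ B) = P(A|B) × P(B)
= 11/20 × 7/15
= 77/300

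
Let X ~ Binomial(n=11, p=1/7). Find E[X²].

Using the identity E[X²] = Var(X) + (E[X])²:
E[X] = \frac{11}{7}
Var(X) = \frac{66}{49}
E[X²] = \frac{66}{49} + (\frac{11}{7})²
= \frac{187}{49}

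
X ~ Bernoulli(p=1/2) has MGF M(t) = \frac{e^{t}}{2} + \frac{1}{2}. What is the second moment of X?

To find E[X^2], compute M^(2)(0):
M^(1)(t) = \frac{e^{t}}{2}
M^(2)(t) = \frac{e^{t}}{2}
M^(2)(0) = \frac{1}{2}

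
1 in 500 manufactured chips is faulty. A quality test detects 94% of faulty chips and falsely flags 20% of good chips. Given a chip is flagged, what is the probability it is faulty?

Let D = the rare event, + = positive/flagged.
P(D) = 1/500
P(+|D) = 94/100 = 47/50
P(+|D') = 20/100 = 1/5
P(+) = P(+|D)P(D) + P(+|D')P(D')
     = \frac{47}{50} × \frac{1}{500} + \frac{1}{5} × \frac{499}{500}
     = \frac{5037}{25000}
P(D|+) = P(+|D)P(D)/P(+) = \frac{47}{5037}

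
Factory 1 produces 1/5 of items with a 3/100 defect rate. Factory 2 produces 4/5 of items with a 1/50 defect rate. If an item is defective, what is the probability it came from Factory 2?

Using Bayes' theorem:
P(F1) = 1/5, P(D|F1) = 3/100
P(F2) = 4/5, P(D|F2) = 1/50
P(D) = P(D|F1)P(F1) + P(D|F2)P(F2)
     = \frac{11}{500}
P(F2|D) = P(D|F2)P(F2) / P(D)
= \frac{8}{11}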